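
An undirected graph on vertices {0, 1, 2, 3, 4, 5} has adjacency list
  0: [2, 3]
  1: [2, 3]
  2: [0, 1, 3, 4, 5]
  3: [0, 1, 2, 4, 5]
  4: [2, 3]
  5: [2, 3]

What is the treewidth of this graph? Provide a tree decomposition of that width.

Every bag has size at most 3, so the width is 3 − 1 = 2 and tw(G) ≤ 2. Conversely, {0, 2, 3} is a clique of size 3, and the vertices of any clique must share a bag in every tree decomposition; so some bag has ≥ 3 vertices and tw(G) ≥ 2. The upper and lower bounds meet at 2, so that is the treewidth.

Treewidth 2.
One optimal decomposition is:
Bags: B1 = {2, 3, 5}  B2 = {2, 3, 4}  B3 = {0, 2, 3}  B4 = {1, 2, 3}
Tree: B1–B2, B2–B3, B1–B4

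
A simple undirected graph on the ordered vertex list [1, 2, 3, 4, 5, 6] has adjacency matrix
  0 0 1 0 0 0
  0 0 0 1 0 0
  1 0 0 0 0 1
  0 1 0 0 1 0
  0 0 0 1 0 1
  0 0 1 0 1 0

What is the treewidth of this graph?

A width-1 tree decomposition is:
Bags: B1 = {1, 3}  B2 = {3, 6}  B3 = {5, 6}  B4 = {4, 5}  B5 = {2, 4}
Tree: B1–B2, B2–B3, B3–B4, B4–B5
Each bag holds 2 vertices, so the decomposition has width 1, which upper-bounds the treewidth. Any graph with an edge has treewidth ≥ 1, and G has the edge 1–3. Combining the bounds, tw(G) = 1.

1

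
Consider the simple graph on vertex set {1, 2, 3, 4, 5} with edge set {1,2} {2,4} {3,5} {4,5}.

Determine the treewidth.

1

A width-1 tree decomposition is:
Bags: B1 = {3, 5}  B2 = {4, 5}  B3 = {2, 4}  B4 = {1, 2}
Tree: B1–B2, B2–B3, B3–B4
The largest bag has 2 vertices, giving width 1; this decomposition certifies tw(G) ≤ 1. G has an edge, so its treewidth is at least 1. The upper and lower bounds meet at 1, so that is the treewidth.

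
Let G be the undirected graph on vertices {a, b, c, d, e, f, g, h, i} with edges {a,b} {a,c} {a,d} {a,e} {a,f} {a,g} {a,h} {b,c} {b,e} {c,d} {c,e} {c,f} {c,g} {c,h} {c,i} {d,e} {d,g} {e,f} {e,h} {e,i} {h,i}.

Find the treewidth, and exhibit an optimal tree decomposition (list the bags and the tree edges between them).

Treewidth 3.
Bags: B1 = {a, c, e, h}  B2 = {c, e, h, i}  B3 = {a, c, e, f}  B4 = {a, c, d, e}  B5 = {a, b, c, e}  B6 = {a, c, d, g}
Tree: B1–B2, B1–B3, B3–B4, B4–B5, B4–B6

The largest bag has 4 vertices, giving width 3; this decomposition certifies tw(G) ≤ 3. On the other hand G contains the 4-clique {a, c, d, g}. A clique must lie in a single bag of any decomposition, so no decomposition can have width below 3. Hence tw(G) = 3 exactly.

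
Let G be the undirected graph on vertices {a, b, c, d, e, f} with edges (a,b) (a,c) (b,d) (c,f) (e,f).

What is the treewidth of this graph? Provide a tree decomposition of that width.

Treewidth 1.
Bags: B1 = {b, d}  B2 = {a, b}  B3 = {a, c}  B4 = {c, f}  B5 = {e, f}
Tree: B1–B2, B2–B3, B3–B4, B4–B5

Every bag has size at most 2, so the width is 2 − 1 = 1 and tw(G) ≤ 1. Any graph with an edge has treewidth ≥ 1, and G has the edge d–b. Combining the bounds, tw(G) = 1.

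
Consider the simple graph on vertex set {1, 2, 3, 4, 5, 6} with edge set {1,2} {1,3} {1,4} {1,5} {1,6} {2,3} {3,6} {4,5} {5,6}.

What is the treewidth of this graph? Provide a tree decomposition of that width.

Treewidth 2.
One such decomposition:
Bags: B1 = {1, 3, 6}  B2 = {1, 2, 3}  B3 = {1, 5, 6}  B4 = {1, 4, 5}
Tree: B1–B2, B1–B3, B3–B4

Each bag holds 3 vertices, so the decomposition has width 2, which upper-bounds the treewidth. Conversely, {1, 2, 3} is a clique of size 3, and the vertices of any clique must share a bag in every tree decomposition; so some bag has ≥ 3 vertices and tw(G) ≥ 2. The upper and lower bounds meet at 2, so that is the treewidth.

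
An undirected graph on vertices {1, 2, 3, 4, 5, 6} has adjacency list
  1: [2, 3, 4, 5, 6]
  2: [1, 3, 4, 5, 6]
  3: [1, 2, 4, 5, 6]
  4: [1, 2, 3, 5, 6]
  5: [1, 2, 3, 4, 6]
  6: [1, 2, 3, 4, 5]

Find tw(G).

A width-5 tree decomposition is:
Bags: B1 = {1, 2, 3, 4, 5, 6}
Tree: (single bag)
With just one bag of size 6, the width is 6 − 1 = 5, so tw(G) ≤ 5. On the other hand G contains the 6-clique {1, 2, 3, 4, 5, 6}. A clique must lie in a single bag of any decomposition, so no decomposition can have width below 5. Hence tw(G) = 5 exactly.

5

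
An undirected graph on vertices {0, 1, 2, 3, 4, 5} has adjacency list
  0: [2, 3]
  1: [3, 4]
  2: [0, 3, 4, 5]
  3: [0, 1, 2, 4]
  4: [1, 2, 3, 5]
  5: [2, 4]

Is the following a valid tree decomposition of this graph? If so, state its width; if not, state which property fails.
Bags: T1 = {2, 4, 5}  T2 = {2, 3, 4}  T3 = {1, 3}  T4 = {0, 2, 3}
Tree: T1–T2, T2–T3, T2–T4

No — edge (4,1) lies in no bag.

A tree decomposition must satisfy three properties: every vertex lies in some bag; for every edge, both endpoints lie together in some bag; and for every vertex, the bags containing it form a connected subtree. Here edge (4,1) lies in no bag, so the decomposition is invalid.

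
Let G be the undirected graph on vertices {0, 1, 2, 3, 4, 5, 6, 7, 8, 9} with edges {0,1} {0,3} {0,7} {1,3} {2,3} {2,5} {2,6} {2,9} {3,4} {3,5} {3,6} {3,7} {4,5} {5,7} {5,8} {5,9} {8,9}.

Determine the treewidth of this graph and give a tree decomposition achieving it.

Every bag has size at most 3, so the width is 3 − 1 = 2 and tw(G) ≤ 2. On the other hand G contains the 3-clique {5, 8, 9}. A clique must lie in a single bag of any decomposition, so no decomposition can have width below 2. Hence tw(G) = 2 exactly.

Treewidth 2.
One optimal decomposition is:
Bags: B1 = {0, 3, 7}  B2 = {0, 1, 3}  B3 = {3, 5, 7}  B4 = {2, 3, 5}  B5 = {2, 5, 9}  B6 = {3, 4, 5}  B7 = {5, 8, 9}  B8 = {2, 3, 6}
Tree: B1–B2, B1–B3, B3–B4, B4–B5, B4–B6, B5–B7, B4–B8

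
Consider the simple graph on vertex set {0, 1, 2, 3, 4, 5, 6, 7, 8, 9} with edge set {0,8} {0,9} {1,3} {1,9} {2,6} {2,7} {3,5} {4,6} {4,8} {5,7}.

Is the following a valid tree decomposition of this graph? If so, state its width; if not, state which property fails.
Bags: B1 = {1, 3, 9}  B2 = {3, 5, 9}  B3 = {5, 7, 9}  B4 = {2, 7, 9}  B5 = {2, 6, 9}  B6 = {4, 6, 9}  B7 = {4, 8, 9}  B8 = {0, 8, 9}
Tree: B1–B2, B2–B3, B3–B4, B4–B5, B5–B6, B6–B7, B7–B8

Checking the three conditions: (i) the bags cover all of {0, 1, 2, 3, 4, 5, 6, 7, 8, 9}; (ii) for each edge, some bag contains both endpoints; (iii) the bags containing any fixed vertex form a subtree. All hold, so the decomposition is valid with width 3 − 1 = 2.

Yes; width 2.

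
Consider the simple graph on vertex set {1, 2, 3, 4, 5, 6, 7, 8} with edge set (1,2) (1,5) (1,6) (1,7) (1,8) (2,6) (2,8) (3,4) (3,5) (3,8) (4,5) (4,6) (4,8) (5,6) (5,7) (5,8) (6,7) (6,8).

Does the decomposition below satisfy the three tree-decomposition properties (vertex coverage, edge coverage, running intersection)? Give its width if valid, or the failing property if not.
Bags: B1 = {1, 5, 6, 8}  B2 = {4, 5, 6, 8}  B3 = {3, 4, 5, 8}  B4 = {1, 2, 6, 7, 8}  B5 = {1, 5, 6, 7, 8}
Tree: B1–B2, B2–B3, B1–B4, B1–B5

No — bags containing vertex 7 are not connected in the tree.

A tree decomposition must satisfy three properties: every vertex lies in some bag; for every edge, both endpoints lie together in some bag; and for every vertex, the bags containing it form a connected subtree. Here bags containing vertex 7 are not connected in the tree, so the decomposition is invalid.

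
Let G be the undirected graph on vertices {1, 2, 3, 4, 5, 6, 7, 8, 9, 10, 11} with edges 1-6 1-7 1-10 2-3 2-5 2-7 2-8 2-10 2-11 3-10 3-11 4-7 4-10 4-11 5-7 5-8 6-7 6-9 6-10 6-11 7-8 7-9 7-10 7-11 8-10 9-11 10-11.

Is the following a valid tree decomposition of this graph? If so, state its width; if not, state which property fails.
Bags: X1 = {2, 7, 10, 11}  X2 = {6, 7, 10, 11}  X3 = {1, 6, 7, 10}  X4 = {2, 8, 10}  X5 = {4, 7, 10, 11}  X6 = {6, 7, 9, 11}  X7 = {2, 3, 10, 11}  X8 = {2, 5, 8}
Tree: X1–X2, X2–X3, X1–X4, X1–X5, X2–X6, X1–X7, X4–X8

A tree decomposition must satisfy three properties: every vertex lies in some bag; for every edge, both endpoints lie together in some bag; and for every vertex, the bags containing it form a connected subtree. Here edge (7,8) lies in no bag, so the decomposition is invalid.

No — edge (7,8) lies in no bag.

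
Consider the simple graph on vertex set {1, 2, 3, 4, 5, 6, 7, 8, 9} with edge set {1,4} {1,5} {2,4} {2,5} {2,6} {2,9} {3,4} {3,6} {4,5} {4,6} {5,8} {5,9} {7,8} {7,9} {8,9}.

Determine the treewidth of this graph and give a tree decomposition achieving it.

Each bag holds 3 vertices, so the decomposition has width 2, which upper-bounds the treewidth. Conversely, {5, 8, 9} is a clique of size 3, and the vertices of any clique must share a bag in every tree decomposition; so some bag has ≥ 3 vertices and tw(G) ≥ 2. The upper and lower bounds meet at 2, so that is the treewidth.

Treewidth 2.
One optimal decomposition is:
Bags: B1 = {2, 4, 6}  B2 = {2, 4, 5}  B3 = {2, 5, 9}  B4 = {3, 4, 6}  B5 = {1, 4, 5}  B6 = {5, 8, 9}  B7 = {7, 8, 9}
Tree: B1–B2, B2–B3, B1–B4, B2–B5, B3–B6, B6–B7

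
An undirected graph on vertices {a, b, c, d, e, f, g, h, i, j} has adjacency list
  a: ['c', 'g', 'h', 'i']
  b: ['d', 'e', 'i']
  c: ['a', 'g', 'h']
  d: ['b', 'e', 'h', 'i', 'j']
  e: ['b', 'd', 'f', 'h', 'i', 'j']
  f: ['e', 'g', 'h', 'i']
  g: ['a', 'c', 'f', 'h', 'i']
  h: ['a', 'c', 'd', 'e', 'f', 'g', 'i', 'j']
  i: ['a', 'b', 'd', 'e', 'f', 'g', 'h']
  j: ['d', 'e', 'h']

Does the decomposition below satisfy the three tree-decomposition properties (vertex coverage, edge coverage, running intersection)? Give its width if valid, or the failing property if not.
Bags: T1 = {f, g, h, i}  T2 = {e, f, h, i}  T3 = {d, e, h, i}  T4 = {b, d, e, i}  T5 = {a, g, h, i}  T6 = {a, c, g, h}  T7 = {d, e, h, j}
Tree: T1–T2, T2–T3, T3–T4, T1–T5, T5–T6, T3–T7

Vertex coverage: the bags together contain {a, b, c, d, e, f, g, h, i, j}, the full vertex set. Edge coverage: each edge of G has both endpoints in at least one bag. Running intersection: for every vertex, the bags containing it form a connected subtree. All three properties hold, so this is a valid tree decomposition of width max|bag| − 1 = 3, and hence tw(G) ≤ 3.

Yes; width 3.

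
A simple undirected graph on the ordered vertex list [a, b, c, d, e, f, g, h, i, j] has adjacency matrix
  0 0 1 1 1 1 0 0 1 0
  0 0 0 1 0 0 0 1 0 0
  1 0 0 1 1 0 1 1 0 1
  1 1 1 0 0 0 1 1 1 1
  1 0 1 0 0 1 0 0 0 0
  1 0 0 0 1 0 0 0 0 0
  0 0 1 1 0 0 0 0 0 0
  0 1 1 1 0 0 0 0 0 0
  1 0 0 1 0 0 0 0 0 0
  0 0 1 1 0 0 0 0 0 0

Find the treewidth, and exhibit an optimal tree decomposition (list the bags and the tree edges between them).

Each bag holds 3 vertices, so the decomposition has width 2, which upper-bounds the treewidth. On the other hand G contains the 3-clique {c, d, g}. A clique must lie in a single bag of any decomposition, so no decomposition can have width below 2. The upper and lower bounds meet at 2, so that is the treewidth.

Treewidth 2.
Bags: B1 = {c, d, j}  B2 = {a, c, d}  B3 = {a, c, e}  B4 = {a, e, f}  B5 = {a, d, i}  B6 = {c, d, g}  B7 = {c, d, h}  B8 = {b, d, h}
Tree: B1–B2, B2–B3, B3–B4, B2–B5, B1–B6, B2–B7, B7–B8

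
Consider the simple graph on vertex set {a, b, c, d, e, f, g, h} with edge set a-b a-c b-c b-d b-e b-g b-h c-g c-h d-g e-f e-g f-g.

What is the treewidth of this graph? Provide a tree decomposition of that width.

The largest bag has 3 vertices, giving width 2; this decomposition certifies tw(G) ≤ 2. Conversely, {e, f, g} is a clique of size 3, and the vertices of any clique must share a bag in every tree decomposition; so some bag has ≥ 3 vertices and tw(G) ≥ 2. Therefore the treewidth is 2.

Treewidth 2.
Bags: B1 = {a, b, c}  B2 = {b, c, h}  B3 = {b, c, g}  B4 = {b, e, g}  B5 = {b, d, g}  B6 = {e, f, g}
Tree: B1–B2, B1–B3, B3–B4, B4–B5, B4–B6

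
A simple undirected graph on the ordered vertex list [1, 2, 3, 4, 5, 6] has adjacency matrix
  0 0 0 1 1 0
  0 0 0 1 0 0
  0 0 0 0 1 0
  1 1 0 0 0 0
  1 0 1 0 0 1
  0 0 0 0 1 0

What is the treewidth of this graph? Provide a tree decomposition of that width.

The largest bag has 2 vertices, giving width 1; this decomposition certifies tw(G) ≤ 1. Since G has at least one edge (e.g. 4–2), it is not an edgeless graph, so tw(G) ≥ 1. The upper and lower bounds meet at 1, so that is the treewidth.

Treewidth 1.
One such decomposition:
Bags: B1 = {2, 4}  B2 = {1, 4}  B3 = {1, 5}  B4 = {5, 6}  B5 = {3, 5}
Tree: B1–B2, B2–B3, B3–B4, B3–B5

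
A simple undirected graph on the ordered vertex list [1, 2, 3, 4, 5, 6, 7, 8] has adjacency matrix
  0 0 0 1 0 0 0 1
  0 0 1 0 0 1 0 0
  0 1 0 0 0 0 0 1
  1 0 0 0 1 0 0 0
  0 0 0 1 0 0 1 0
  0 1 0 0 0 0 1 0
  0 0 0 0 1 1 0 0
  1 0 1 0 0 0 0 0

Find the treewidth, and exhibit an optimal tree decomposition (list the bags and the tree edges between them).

Treewidth 2.
One optimal decomposition is:
Bags: B1 = {1, 3, 8}  B2 = {1, 2, 3}  B3 = {1, 2, 6}  B4 = {1, 6, 7}  B5 = {1, 5, 7}  B6 = {1, 4, 5}
Tree: B1–B2, B2–B3, B3–B4, B4–B5, B5–B6

Each bag holds 3 vertices, so the decomposition has width 2, which upper-bounds the treewidth. Since 1–8–3–2–6–7–5–4–1 is a cycle in G, G is not acyclic. Forests are exactly the graphs of treewidth ≤ 1, so tw(G) ≥ 2. Hence tw(G) = 2 exactly.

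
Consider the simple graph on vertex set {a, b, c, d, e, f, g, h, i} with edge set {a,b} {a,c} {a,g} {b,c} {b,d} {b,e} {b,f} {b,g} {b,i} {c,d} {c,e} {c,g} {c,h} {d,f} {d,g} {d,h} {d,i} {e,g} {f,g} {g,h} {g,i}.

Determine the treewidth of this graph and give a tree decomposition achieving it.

Each bag holds 4 vertices, so the decomposition has width 3, which upper-bounds the treewidth. Conversely, {c, d, g, h} is a clique of size 4, and the vertices of any clique must share a bag in every tree decomposition; so some bag has ≥ 4 vertices and tw(G) ≥ 3. Hence tw(G) = 3 exactly.

Treewidth 3.
Bags: B1 = {b, c, d, g}  B2 = {b, c, e, g}  B3 = {c, d, g, h}  B4 = {a, b, c, g}  B5 = {b, d, g, i}  B6 = {b, d, f, g}
Tree: B1–B2, B1–B3, B2–B4, B1–B5, B5–B6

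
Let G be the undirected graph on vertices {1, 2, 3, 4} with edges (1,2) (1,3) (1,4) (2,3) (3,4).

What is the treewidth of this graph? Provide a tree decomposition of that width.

Treewidth 2.
One optimal decomposition is:
Bags: B1 = {1, 3, 4}  B2 = {1, 2, 3}
Tree: B1–B2

Each bag holds 3 vertices, so the decomposition has width 2, which upper-bounds the treewidth. Conversely, {1, 2, 3} is a clique of size 3, and the vertices of any clique must share a bag in every tree decomposition; so some bag has ≥ 3 vertices and tw(G) ≥ 2. Therefore the treewidth is 2.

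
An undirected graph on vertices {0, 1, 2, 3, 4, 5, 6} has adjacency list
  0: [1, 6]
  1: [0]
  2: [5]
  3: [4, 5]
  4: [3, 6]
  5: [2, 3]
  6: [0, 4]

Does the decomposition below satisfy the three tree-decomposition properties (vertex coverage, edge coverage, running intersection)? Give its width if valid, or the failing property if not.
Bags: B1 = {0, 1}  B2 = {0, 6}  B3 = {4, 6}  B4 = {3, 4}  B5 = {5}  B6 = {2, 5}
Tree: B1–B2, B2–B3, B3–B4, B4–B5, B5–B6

A tree decomposition must satisfy three properties: every vertex lies in some bag; for every edge, both endpoints lie together in some bag; and for every vertex, the bags containing it form a connected subtree. Here edge (3,5) lies in no bag, so the decomposition is invalid.

No — edge (3,5) lies in no bag.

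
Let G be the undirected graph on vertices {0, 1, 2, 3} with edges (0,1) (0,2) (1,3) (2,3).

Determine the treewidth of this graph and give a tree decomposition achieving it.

Treewidth 2.
One such decomposition:
Bags: B1 = {0, 2, 3}  B2 = {0, 1, 3}
Tree: B1–B2

Every bag has size at most 3, so the width is 3 − 1 = 2 and tw(G) ≤ 2. For the lower bound, G contains the cycle 0–2–3–1–0, so G is not a forest; only forests have treewidth ≤ 1, hence tw(G) ≥ 2. Combining the bounds, tw(G) = 2.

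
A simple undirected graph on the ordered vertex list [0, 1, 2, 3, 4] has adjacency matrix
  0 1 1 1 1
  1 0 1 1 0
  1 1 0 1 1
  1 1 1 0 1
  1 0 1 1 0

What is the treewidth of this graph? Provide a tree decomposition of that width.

Every bag has size at most 4, so the width is 4 − 1 = 3 and tw(G) ≤ 3. On the other hand G contains the 4-clique {0, 1, 2, 3}. A clique must lie in a single bag of any decomposition, so no decomposition can have width below 3. The upper and lower bounds meet at 3, so that is the treewidth.

Treewidth 3.
One optimal decomposition is:
Bags: B1 = {0, 1, 2, 3}  B2 = {0, 2, 3, 4}
Tree: B1–B2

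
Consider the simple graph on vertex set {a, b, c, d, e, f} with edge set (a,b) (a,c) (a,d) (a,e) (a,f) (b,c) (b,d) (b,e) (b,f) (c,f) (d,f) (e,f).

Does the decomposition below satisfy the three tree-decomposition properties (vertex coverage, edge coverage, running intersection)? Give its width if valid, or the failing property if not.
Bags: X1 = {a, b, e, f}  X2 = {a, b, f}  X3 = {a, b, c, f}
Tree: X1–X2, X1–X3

No — vertex d appears in no bag.

A tree decomposition must satisfy three properties: every vertex lies in some bag; for every edge, both endpoints lie together in some bag; and for every vertex, the bags containing it form a connected subtree. Here vertex d appears in no bag, so the decomposition is invalid.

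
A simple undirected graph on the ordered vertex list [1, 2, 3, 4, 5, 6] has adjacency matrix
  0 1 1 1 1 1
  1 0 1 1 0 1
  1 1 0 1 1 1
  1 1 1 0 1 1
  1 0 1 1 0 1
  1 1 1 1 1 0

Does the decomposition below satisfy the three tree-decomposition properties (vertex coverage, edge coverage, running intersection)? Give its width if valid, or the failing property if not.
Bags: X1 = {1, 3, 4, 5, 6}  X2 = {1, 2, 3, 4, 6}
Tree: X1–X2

Checking the three conditions: (i) the bags cover all of {1, 2, 3, 4, 5, 6}; (ii) for each edge, some bag contains both endpoints; (iii) the bags containing any fixed vertex form a subtree. All hold, so the decomposition is valid with width 5 − 1 = 4.

Yes; width 4.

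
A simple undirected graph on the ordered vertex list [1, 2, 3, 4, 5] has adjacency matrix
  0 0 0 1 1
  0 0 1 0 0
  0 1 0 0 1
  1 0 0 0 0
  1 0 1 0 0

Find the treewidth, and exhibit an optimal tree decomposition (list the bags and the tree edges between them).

Treewidth 1.
One optimal decomposition is:
Bags: B1 = {3, 5}  B2 = {2, 3}  B3 = {1, 5}  B4 = {1, 4}
Tree: B1–B2, B1–B3, B3–B4

Each bag holds 2 vertices, so the decomposition has width 1, which upper-bounds the treewidth. Since G has at least one edge (e.g. 3–5), it is not an edgeless graph, so tw(G) ≥ 1. The upper and lower bounds meet at 1, so that is the treewidth.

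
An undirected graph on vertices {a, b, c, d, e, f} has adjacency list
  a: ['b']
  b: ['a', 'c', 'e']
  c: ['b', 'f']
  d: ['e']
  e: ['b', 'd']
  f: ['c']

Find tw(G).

A width-1 tree decomposition is:
Bags: B1 = {a, b}  B2 = {b, c}  B3 = {b, e}  B4 = {d, e}  B5 = {c, f}
Tree: B1–B2, B1–B3, B3–B4, B2–B5
Each bag holds 2 vertices, so the decomposition has width 1, which upper-bounds the treewidth. G has an edge, so its treewidth is at least 1. Hence tw(G) = 1 exactly.

1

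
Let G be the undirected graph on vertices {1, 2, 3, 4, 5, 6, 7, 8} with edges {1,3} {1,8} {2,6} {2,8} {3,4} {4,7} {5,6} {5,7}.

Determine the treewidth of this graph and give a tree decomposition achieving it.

The largest bag has 3 vertices, giving width 2; this decomposition certifies tw(G) ≤ 2. The edges 4–3–1–8–2–6–5–7–4 form a cycle, so G is not a tree and its treewidth is at least 2. Hence tw(G) = 2 exactly.

Treewidth 2.
One optimal decomposition is:
Bags: B1 = {1, 3, 4}  B2 = {1, 4, 8}  B3 = {2, 4, 8}  B4 = {2, 4, 6}  B5 = {4, 5, 6}  B6 = {4, 5, 7}
Tree: B1–B2, B2–B3, B3–B4, B4–B5, B5–B6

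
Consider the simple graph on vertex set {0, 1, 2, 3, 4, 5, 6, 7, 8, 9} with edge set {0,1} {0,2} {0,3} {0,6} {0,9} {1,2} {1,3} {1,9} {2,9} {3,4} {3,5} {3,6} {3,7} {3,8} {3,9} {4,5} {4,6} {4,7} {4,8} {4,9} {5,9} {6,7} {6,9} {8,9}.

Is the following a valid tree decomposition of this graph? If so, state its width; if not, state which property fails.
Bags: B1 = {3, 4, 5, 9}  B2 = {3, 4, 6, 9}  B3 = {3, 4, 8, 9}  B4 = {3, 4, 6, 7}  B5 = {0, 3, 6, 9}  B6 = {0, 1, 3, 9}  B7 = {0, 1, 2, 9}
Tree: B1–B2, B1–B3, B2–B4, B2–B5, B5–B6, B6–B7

Every vertex of G appears in some bag (union = {0, 1, 2, 3, 4, 5, 6, 7, 8, 9}); every edge is covered by a bag; and for each vertex v the set of bags containing v is connected in the bag tree. The decomposition is therefore valid. The largest bag has 4 vertices, so the width is 3.

Yes; width 3.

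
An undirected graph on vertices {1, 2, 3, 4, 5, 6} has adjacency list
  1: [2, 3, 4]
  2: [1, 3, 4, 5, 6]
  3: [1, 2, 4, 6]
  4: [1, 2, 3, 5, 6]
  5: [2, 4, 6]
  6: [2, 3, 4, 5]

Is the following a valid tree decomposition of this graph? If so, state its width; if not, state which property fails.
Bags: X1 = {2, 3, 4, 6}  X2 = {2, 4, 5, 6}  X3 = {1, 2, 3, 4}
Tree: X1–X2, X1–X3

Yes; width 3.

Every vertex of G appears in some bag (union = {1, 2, 3, 4, 5, 6}); every edge is covered by a bag; and for each vertex v the set of bags containing v is connected in the bag tree. The decomposition is therefore valid. The largest bag has 4 vertices, so the width is 3.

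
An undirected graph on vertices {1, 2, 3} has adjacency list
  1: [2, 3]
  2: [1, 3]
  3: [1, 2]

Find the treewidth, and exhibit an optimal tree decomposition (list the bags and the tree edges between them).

A single bag containing all 3 vertices is trivially a valid decomposition of width 2. Conversely, {1, 2, 3} is a clique of size 3, and the vertices of any clique must share a bag in every tree decomposition; so some bag has ≥ 3 vertices and tw(G) ≥ 2. Therefore the treewidth is 2.

Treewidth 2.
One such decomposition:
Bags: B1 = {1, 2, 3}
Tree: (single bag)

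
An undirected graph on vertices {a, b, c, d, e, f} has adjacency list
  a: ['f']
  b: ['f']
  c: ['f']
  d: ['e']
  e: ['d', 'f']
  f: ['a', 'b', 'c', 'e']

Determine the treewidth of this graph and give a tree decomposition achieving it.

Treewidth 1.
One such decomposition:
Bags: B1 = {a, f}  B2 = {e, f}  B3 = {d, e}  B4 = {c, f}  B5 = {b, f}
Tree: B1–B2, B2–B3, B2–B4, B1–B5

The largest bag has 2 vertices, giving width 1; this decomposition certifies tw(G) ≤ 1. Since G has at least one edge (e.g. f–a), it is not an edgeless graph, so tw(G) ≥ 1. The upper and lower bounds meet at 1, so that is the treewidth.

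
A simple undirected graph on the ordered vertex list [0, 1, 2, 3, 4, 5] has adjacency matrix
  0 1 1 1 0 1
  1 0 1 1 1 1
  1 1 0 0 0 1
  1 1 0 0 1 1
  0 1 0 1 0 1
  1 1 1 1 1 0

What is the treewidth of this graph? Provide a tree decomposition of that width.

Treewidth 3.
One optimal decomposition is:
Bags: B1 = {0, 1, 3, 5}  B2 = {1, 3, 4, 5}  B3 = {0, 1, 2, 5}
Tree: B1–B2, B1–B3

The largest bag has 4 vertices, giving width 3; this decomposition certifies tw(G) ≤ 3. Conversely, {0, 1, 2, 5} is a clique of size 4, and the vertices of any clique must share a bag in every tree decomposition; so some bag has ≥ 4 vertices and tw(G) ≥ 3. Hence tw(G) = 3 exactly.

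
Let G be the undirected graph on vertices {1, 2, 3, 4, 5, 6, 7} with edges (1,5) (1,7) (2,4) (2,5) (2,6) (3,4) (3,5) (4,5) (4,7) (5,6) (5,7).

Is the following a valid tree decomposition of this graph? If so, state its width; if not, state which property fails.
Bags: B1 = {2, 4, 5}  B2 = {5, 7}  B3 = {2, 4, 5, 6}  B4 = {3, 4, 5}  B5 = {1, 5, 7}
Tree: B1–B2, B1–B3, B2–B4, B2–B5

No — edge (4,7) lies in no bag.

A tree decomposition must satisfy three properties: every vertex lies in some bag; for every edge, both endpoints lie together in some bag; and for every vertex, the bags containing it form a connected subtree. Here edge (4,7) lies in no bag, so the decomposition is invalid.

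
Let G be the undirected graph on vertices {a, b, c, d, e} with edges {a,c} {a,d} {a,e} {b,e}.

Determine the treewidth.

A width-1 tree decomposition is:
Bags: B1 = {a, e}  B2 = {b, e}  B3 = {a, d}  B4 = {a, c}
Tree: B1–B2, B1–B3, B3–B4
The largest bag has 2 vertices, giving width 1; this decomposition certifies tw(G) ≤ 1. G has an edge, so its treewidth is at least 1. Combining the bounds, tw(G) = 1.

1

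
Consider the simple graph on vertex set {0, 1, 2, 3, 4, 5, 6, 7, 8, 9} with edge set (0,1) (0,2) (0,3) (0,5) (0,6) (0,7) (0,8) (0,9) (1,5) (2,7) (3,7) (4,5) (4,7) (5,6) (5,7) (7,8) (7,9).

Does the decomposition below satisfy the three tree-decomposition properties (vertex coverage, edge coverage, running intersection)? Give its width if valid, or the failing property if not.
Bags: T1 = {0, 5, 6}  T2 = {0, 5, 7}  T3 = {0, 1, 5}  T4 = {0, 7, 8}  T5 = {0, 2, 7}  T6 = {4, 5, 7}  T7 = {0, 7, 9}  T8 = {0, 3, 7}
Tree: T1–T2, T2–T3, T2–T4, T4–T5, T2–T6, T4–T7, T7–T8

Yes; width 2.

Vertex coverage: the bags together contain {0, 1, 2, 3, 4, 5, 6, 7, 8, 9}, the full vertex set. Edge coverage: each edge of G has both endpoints in at least one bag. Running intersection: for every vertex, the bags containing it form a connected subtree. All three properties hold, so this is a valid tree decomposition of width max|bag| − 1 = 2, and hence tw(G) ≤ 2.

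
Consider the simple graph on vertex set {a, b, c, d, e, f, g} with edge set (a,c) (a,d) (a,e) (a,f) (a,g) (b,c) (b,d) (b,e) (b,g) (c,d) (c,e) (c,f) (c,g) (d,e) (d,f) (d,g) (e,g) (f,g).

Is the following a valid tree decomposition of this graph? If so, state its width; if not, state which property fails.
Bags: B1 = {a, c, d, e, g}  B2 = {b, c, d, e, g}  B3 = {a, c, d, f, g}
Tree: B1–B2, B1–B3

Yes; width 4.

Every vertex of G appears in some bag (union = {a, b, c, d, e, f, g}); every edge is covered by a bag; and for each vertex v the set of bags containing v is connected in the bag tree. The decomposition is therefore valid. The largest bag has 5 vertices, so the width is 4.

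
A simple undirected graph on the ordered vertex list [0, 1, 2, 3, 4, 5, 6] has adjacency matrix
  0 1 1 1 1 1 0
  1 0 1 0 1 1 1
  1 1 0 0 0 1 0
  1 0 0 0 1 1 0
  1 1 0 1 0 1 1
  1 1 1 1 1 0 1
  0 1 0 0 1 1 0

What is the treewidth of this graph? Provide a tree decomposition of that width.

Treewidth 3.
One such decomposition:
Bags: B1 = {1, 4, 5, 6}  B2 = {0, 1, 4, 5}  B3 = {0, 1, 2, 5}  B4 = {0, 3, 4, 5}
Tree: B1–B2, B2–B3, B2–B4

The largest bag has 4 vertices, giving width 3; this decomposition certifies tw(G) ≤ 3. For the lower bound, the 4 vertices {0, 1, 2, 5} are pairwise adjacent, and any tree decomposition puts a clique entirely inside one bag — forcing width ≥ 3. The upper and lower bounds meet at 3, so that is the treewidth.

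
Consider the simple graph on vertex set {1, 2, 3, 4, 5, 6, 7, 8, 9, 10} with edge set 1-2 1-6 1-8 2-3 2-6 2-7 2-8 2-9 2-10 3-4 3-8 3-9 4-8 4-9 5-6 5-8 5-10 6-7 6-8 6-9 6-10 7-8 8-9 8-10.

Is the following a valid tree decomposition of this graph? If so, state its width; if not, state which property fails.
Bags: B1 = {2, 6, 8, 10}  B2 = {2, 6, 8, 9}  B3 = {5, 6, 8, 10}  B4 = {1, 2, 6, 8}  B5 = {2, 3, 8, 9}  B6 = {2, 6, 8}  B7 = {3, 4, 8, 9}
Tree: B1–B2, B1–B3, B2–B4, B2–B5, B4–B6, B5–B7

A tree decomposition must satisfy three properties: every vertex lies in some bag; for every edge, both endpoints lie together in some bag; and for every vertex, the bags containing it form a connected subtree. Here vertex 7 appears in no bag, so the decomposition is invalid.

No — vertex 7 appears in no bag.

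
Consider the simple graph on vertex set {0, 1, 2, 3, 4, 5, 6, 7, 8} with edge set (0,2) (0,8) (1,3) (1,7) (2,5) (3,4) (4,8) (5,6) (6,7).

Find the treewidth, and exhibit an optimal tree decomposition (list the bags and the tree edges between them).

Each bag holds 3 vertices, so the decomposition has width 2, which upper-bounds the treewidth. The edges 6–5–2–0–8–4–3–1–7–6 form a cycle, so G is not a tree and its treewidth is at least 2. The upper and lower bounds meet at 2, so that is the treewidth.

Treewidth 2.
Bags: B1 = {2, 5, 6}  B2 = {0, 2, 6}  B3 = {0, 6, 8}  B4 = {4, 6, 8}  B5 = {3, 4, 6}  B6 = {1, 3, 6}  B7 = {1, 6, 7}
Tree: B1–B2, B2–B3, B3–B4, B4–B5, B5–B6, B6–B7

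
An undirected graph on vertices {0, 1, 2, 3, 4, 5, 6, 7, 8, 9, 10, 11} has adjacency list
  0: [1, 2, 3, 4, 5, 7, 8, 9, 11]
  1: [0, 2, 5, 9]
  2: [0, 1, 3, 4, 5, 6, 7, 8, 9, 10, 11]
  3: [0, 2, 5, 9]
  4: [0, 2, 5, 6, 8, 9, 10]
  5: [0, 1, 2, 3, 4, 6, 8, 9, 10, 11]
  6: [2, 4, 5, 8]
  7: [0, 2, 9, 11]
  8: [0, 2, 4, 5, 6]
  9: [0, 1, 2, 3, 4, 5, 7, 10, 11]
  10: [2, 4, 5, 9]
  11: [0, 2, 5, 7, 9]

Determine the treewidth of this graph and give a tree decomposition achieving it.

Treewidth 4.
Bags: B1 = {0, 2, 3, 5, 9}  B2 = {0, 2, 5, 9, 11}  B3 = {0, 1, 2, 5, 9}  B4 = {0, 2, 7, 9, 11}  B5 = {0, 2, 4, 5, 9}  B6 = {0, 2, 4, 5, 8}  B7 = {2, 4, 5, 6, 8}  B8 = {2, 4, 5, 9, 10}
Tree: B1–B2, B2–B3, B2–B4, B2–B5, B5–B6, B6–B7, B5–B8

Every bag has size at most 5, so the width is 5 − 1 = 4 and tw(G) ≤ 4. Conversely, {0, 2, 4, 5, 8} is a clique of size 5, and the vertices of any clique must share a bag in every tree decomposition; so some bag has ≥ 5 vertices and tw(G) ≥ 4. Therefore the treewidth is 4.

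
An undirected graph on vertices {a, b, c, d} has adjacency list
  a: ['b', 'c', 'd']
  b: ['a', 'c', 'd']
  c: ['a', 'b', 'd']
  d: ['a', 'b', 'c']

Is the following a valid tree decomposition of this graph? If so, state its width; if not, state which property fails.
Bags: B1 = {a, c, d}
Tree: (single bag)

No — vertex b appears in no bag.

A tree decomposition must satisfy three properties: every vertex lies in some bag; for every edge, both endpoints lie together in some bag; and for every vertex, the bags containing it form a connected subtree. Here vertex b appears in no bag, so the decomposition is invalid.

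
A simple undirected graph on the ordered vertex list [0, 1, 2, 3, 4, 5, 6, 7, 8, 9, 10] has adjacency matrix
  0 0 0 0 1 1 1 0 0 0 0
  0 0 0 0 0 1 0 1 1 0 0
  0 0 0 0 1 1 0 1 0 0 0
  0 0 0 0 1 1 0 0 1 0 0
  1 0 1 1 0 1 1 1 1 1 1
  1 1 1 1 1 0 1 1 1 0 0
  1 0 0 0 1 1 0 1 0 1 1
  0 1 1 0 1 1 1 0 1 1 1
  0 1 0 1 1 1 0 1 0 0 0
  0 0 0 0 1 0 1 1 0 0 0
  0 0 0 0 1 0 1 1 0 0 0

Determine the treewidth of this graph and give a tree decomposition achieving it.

The largest bag has 4 vertices, giving width 3; this decomposition certifies tw(G) ≤ 3. For the lower bound, the 4 vertices {1, 5, 7, 8} are pairwise adjacent, and any tree decomposition puts a clique entirely inside one bag — forcing width ≥ 3. The upper and lower bounds meet at 3, so that is the treewidth.

Treewidth 3.
One such decomposition:
Bags: B1 = {0, 4, 5, 6}  B2 = {4, 5, 6, 7}  B3 = {4, 6, 7, 9}  B4 = {4, 5, 7, 8}  B5 = {1, 5, 7, 8}  B6 = {4, 6, 7, 10}  B7 = {2, 4, 5, 7}  B8 = {3, 4, 5, 8}
Tree: B1–B2, B2–B3, B2–B4, B4–B5, B3–B6, B4–B7, B4–B8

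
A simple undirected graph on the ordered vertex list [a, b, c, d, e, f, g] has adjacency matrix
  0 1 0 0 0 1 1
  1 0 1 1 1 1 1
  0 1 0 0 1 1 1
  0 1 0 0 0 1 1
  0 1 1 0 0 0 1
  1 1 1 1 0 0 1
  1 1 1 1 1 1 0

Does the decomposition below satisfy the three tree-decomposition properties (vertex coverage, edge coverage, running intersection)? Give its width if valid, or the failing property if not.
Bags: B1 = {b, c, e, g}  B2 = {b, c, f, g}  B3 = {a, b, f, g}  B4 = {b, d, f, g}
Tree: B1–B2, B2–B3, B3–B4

Vertex coverage: the bags together contain {a, b, c, d, e, f, g}, the full vertex set. Edge coverage: each edge of G has both endpoints in at least one bag. Running intersection: for every vertex, the bags containing it form a connected subtree. All three properties hold, so this is a valid tree decomposition of width max|bag| − 1 = 3, and hence tw(G) ≤ 3.

Yes; width 3.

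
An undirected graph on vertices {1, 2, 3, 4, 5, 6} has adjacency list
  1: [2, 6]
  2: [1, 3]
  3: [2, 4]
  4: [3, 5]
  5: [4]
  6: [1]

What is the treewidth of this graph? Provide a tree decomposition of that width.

Treewidth 1.
One optimal decomposition is:
Bags: B1 = {4, 5}  B2 = {3, 4}  B3 = {2, 3}  B4 = {1, 2}  B5 = {1, 6}
Tree: B1–B2, B2–B3, B3–B4, B4–B5

Each bag holds 2 vertices, so the decomposition has width 1, which upper-bounds the treewidth. Since G has at least one edge (e.g. 5–4), it is not an edgeless graph, so tw(G) ≥ 1. The upper and lower bounds meet at 1, so that is the treewidth.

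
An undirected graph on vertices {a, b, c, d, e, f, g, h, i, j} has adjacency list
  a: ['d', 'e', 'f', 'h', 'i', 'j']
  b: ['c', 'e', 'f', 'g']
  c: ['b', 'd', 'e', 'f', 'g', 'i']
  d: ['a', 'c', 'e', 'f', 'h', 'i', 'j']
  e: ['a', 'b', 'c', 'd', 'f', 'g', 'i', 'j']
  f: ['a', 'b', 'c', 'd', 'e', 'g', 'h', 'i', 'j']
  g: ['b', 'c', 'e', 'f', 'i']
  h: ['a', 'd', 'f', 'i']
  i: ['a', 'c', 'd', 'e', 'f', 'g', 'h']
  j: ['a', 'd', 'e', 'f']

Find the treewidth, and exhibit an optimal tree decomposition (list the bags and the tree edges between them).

Treewidth 4.
One such decomposition:
Bags: B1 = {c, e, f, g, i}  B2 = {c, d, e, f, i}  B3 = {a, d, e, f, i}  B4 = {a, d, f, h, i}  B5 = {b, c, e, f, g}  B6 = {a, d, e, f, j}
Tree: B1–B2, B2–B3, B3–B4, B1–B5, B3–B6

Each bag holds 5 vertices, so the decomposition has width 4, which upper-bounds the treewidth. For the lower bound, the 5 vertices {c, d, e, f, i} are pairwise adjacent, and any tree decomposition puts a clique entirely inside one bag — forcing width ≥ 4. Combining the bounds, tw(G) = 4.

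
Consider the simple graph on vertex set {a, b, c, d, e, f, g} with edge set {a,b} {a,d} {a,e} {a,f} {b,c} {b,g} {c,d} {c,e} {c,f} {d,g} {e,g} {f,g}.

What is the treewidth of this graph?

A width-3 tree decomposition is:
Bags: B1 = {a, b, c, g}  B2 = {a, c, f, g}  B3 = {a, c, d, g}  B4 = {a, c, e, g}
Tree: B1–B2, B2–B3, B3–B4
Each bag holds 4 vertices, so the decomposition has width 3, which upper-bounds the treewidth. For the lower bound: the 4 vertex sets {a,b}, {f,g}, {c}, {d} are disjoint, each induces a connected subgraph, and every pair is joined by at least one edge of G. Contracting each set to a single vertex therefore yields K_{4} as a minor, and since treewidth is minor-monotone, tw(G) ≥ tw(K_{4}) = 3. The upper and lower bounds meet at 3, so that is the treewidth.

3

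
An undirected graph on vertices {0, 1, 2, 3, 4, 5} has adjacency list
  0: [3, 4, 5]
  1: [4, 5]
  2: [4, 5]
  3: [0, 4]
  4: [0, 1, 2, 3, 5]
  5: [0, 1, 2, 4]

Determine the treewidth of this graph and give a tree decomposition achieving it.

Each bag holds 3 vertices, so the decomposition has width 2, which upper-bounds the treewidth. Conversely, {0, 3, 4} is a clique of size 3, and the vertices of any clique must share a bag in every tree decomposition; so some bag has ≥ 3 vertices and tw(G) ≥ 2. Therefore the treewidth is 2.

Treewidth 2.
One such decomposition:
Bags: B1 = {1, 4, 5}  B2 = {0, 4, 5}  B3 = {2, 4, 5}  B4 = {0, 3, 4}
Tree: B1–B2, B1–B3, B2–B4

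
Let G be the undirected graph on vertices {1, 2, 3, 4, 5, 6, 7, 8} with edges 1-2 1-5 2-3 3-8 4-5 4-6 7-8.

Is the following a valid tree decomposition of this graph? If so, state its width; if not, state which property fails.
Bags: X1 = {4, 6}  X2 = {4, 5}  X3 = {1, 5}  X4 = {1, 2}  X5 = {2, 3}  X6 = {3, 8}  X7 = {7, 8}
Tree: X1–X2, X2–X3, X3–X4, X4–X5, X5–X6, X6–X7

Yes; width 1.

Vertex coverage: the bags together contain {1, 2, 3, 4, 5, 6, 7, 8}, the full vertex set. Edge coverage: each edge of G has both endpoints in at least one bag. Running intersection: for every vertex, the bags containing it form a connected subtree. All three properties hold, so this is a valid tree decomposition of width max|bag| − 1 = 1, and hence tw(G) ≤ 1.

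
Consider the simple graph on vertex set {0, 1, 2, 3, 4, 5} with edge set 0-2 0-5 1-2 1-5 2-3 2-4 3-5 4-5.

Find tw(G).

A width-2 tree decomposition is:
Bags: B1 = {0, 2, 5}  B2 = {1, 2, 5}  B3 = {2, 3, 5}  B4 = {2, 4, 5}
Tree: B1–B2, B2–B3, B3–B4
The largest bag has 3 vertices, giving width 2; this decomposition certifies tw(G) ≤ 2. Since 0–5–1–2–0 is a cycle in G, G is not acyclic. Forests are exactly the graphs of treewidth ≤ 1, so tw(G) ≥ 2. Hence tw(G) = 2 exactly.

2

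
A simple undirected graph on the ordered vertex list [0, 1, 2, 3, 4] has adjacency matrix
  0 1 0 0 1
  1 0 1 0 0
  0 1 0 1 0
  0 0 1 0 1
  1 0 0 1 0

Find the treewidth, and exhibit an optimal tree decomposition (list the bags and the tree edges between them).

Treewidth 2.
One optimal decomposition is:
Bags: B1 = {1, 2, 3}  B2 = {0, 1, 3}  B3 = {0, 3, 4}
Tree: B1–B2, B2–B3

Each bag holds 3 vertices, so the decomposition has width 2, which upper-bounds the treewidth. The edges 3–2–1–0–4–3 form a cycle, so G is not a tree and its treewidth is at least 2. The upper and lower bounds meet at 2, so that is the treewidth.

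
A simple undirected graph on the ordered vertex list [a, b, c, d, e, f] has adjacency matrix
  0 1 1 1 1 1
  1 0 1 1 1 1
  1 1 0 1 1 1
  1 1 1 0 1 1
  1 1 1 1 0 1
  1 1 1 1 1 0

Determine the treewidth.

A width-5 tree decomposition is:
Bags: B1 = {a, b, c, d, e, f}
Tree: (single bag)
A single bag containing all 6 vertices is trivially a valid decomposition of width 5. On the other hand G contains the 6-clique {a, b, c, d, e, f}. A clique must lie in a single bag of any decomposition, so no decomposition can have width below 5. The upper and lower bounds meet at 5, so that is the treewidth.

5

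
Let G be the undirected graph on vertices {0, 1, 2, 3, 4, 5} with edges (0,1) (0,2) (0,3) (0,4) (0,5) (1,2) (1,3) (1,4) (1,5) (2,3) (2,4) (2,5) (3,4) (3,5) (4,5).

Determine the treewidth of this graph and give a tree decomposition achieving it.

Treewidth 5.
One optimal decomposition is:
Bags: B1 = {0, 1, 2, 3, 4, 5}
Tree: (single bag)

A single bag containing all 6 vertices is trivially a valid decomposition of width 5. Conversely, {0, 1, 2, 3, 4, 5} is a clique of size 6, and the vertices of any clique must share a bag in every tree decomposition; so some bag has ≥ 6 vertices and tw(G) ≥ 5. Therefore the treewidth is 5.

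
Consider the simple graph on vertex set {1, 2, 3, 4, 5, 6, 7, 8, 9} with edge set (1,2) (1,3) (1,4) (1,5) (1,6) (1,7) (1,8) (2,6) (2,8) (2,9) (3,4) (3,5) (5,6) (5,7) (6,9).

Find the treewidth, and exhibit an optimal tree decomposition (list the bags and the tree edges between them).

Treewidth 2.
One such decomposition:
Bags: B1 = {1, 2, 6}  B2 = {1, 2, 8}  B3 = {1, 5, 6}  B4 = {1, 3, 5}  B5 = {1, 3, 4}  B6 = {2, 6, 9}  B7 = {1, 5, 7}
Tree: B1–B2, B1–B3, B3–B4, B4–B5, B1–B6, B3–B7

Each bag holds 3 vertices, so the decomposition has width 2, which upper-bounds the treewidth. On the other hand G contains the 3-clique {1, 2, 8}. A clique must lie in a single bag of any decomposition, so no decomposition can have width below 2. Combining the bounds, tw(G) = 2.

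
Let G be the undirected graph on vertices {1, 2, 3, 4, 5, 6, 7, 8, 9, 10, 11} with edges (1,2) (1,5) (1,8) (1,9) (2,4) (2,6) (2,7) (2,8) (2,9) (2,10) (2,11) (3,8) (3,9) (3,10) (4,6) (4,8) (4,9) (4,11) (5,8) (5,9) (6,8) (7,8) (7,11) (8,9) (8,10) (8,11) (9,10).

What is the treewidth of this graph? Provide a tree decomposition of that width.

The largest bag has 4 vertices, giving width 3; this decomposition certifies tw(G) ≤ 3. On the other hand G contains the 4-clique {1, 2, 8, 9}. A clique must lie in a single bag of any decomposition, so no decomposition can have width below 3. Hence tw(G) = 3 exactly.

Treewidth 3.
Bags: B1 = {2, 4, 8, 9}  B2 = {2, 8, 9, 10}  B3 = {2, 4, 6, 8}  B4 = {2, 4, 8, 11}  B5 = {3, 8, 9, 10}  B6 = {2, 7, 8, 11}  B7 = {1, 2, 8, 9}  B8 = {1, 5, 8, 9}
Tree: B1–B2, B1–B3, B3–B4, B2–B5, B4–B6, B2–B7, B7–B8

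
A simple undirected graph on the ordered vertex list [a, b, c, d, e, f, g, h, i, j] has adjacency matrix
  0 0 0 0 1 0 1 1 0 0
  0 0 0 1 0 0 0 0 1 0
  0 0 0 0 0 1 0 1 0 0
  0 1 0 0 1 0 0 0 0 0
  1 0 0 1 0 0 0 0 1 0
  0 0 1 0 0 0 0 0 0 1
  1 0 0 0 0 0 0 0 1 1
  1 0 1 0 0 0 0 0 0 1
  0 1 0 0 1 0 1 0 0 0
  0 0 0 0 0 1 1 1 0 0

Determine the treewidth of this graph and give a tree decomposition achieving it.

Treewidth 2.
Bags: B1 = {c, f, j}  B2 = {c, h, j}  B3 = {g, h, j}  B4 = {a, g, h}  B5 = {a, g, i}  B6 = {a, e, i}  B7 = {b, e, i}  B8 = {b, d, e}
Tree: B1–B2, B2–B3, B3–B4, B4–B5, B5–B6, B6–B7, B7–B8

The largest bag has 3 vertices, giving width 2; this decomposition certifies tw(G) ≤ 2. For the lower bound, G contains the cycle f–c–h–j–f, so G is not a forest; only forests have treewidth ≤ 1, hence tw(G) ≥ 2. Hence tw(G) = 2 exactly.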